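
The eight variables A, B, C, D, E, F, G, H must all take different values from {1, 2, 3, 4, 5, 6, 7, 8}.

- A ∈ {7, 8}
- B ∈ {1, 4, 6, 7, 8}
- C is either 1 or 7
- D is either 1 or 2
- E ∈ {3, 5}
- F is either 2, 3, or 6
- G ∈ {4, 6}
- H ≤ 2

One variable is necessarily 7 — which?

The 8 variables draw from only 8 values {1, 2, 3, 4, 5, 6, 7, 8}, so each is used; only E can be 5, hence E = 5.
Among the 7 still-open variables, 3 fits only F (and all 7 values in {1, 2, 3, 4, 6, 7, 8} must be used), so F = 3.
The 2 variables D and H are confined to {1, 2}, which locks those values in; drop them from B, C.
So 7 goes to C.

C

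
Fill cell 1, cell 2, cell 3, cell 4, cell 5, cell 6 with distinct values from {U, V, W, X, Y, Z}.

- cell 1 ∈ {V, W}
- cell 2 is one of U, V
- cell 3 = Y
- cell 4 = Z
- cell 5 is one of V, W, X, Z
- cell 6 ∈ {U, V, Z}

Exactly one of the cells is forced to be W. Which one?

cell 1

cell 3's domain is down to {Y}, so cell 3 = Y.
cell 4 must be Z (only option left). Strike Z from cell 5, cell 6.
The 4 still-open variables together cover exactly {U, V, W, X} — 4 values for 4 variables — and X appears only in cell 5's list, so cell 5 = X.
The 3 still-open variables draw from only 3 values {U, V, W}, so each is used; only cell 1 can be W, hence cell 1 = W.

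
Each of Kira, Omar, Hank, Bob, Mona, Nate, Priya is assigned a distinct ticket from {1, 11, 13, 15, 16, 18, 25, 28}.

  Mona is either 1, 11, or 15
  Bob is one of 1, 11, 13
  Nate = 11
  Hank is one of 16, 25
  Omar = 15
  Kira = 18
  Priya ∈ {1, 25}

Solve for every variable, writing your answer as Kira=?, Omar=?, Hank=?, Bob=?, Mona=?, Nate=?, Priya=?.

Kira must be 18 (only option left).
Omar has just one choice, so Omar = 15. So Mona can't be 15.
Nate must be 11 (only option left). Eliminate 11 elsewhere: Bob, Mona.
That leaves Mona = 1. So Bob, Priya can't be 1.
Priya must be 25 (only option left). Eliminate 25 elsewhere: Hank.
Hank must be 16 (only option left).
Bob has just one choice, so Bob = 13.

Kira=18, Omar=15, Hank=16, Bob=13, Mona=1, Nate=11, Priya=25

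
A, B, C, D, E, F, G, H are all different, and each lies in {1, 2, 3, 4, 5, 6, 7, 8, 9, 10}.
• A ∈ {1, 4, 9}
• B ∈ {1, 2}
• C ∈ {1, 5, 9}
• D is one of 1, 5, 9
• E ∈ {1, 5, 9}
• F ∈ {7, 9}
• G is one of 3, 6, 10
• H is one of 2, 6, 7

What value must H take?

C, D, E share exactly the 3 values {1, 5, 9}; by pigeonhole those values go to them, so strike 1, 5, 9 from A, B, F.
A's domain is down to {4}, so A = 4.
That leaves B = 2. Remove 2 from H.
F has just one choice, so F = 7. Strike 7 from H.
So H = 6.

6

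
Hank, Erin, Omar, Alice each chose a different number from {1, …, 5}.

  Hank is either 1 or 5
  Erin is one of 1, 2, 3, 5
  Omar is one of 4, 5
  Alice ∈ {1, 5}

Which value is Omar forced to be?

Hank and Alice share exactly the 2 values {1, 5}; by pigeonhole those values go to them, so strike 1, 5 from Erin, Omar.
So Omar = 4.

4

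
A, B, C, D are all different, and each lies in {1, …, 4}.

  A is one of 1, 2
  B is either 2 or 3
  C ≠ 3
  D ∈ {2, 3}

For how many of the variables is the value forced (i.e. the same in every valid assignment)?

2

The 4 variables draw from only 4 values {1, 2, 3, 4}, so each is used; only C can be 4, hence C = 4.
The 3 still-open variables together cover exactly {1, 2, 3} — 3 values for 3 variables — and 1 appears only in A's list, so A = 1.
Determined: A=1, C=4. The other variables each still have more than one consistent value. That makes 2.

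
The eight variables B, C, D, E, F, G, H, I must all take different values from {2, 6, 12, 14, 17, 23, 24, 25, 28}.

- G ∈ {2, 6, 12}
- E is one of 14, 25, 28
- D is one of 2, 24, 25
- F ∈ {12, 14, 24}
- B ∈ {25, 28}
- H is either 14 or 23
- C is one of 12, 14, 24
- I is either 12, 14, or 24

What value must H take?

The 8 variables together cover exactly {2, 6, 12, 14, 23, 24, 25, 28} — 8 values for 8 variables — and 6 appears only in G's list, so G = 6.
Among the 7 still-open variables, 2 fits only D (and all 7 values in {2, 12, 14, 23, 24, 25, 28} must be used), so D = 2.
Among the 6 still-open variables, 23 fits only H (and all 6 values in {12, 14, 23, 24, 25, 28} must be used), so H = 23.

23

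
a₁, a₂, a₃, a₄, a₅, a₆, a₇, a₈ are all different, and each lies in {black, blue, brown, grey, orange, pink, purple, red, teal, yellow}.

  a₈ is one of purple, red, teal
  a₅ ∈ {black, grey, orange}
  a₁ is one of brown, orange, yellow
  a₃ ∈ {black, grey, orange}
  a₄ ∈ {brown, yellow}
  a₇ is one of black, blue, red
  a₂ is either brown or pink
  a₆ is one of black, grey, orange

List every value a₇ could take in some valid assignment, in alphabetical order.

blue, red

The 3 variables a₃, a₅, a₆ are confined to {black, grey, orange}, which locks those values in; drop them from a₁, a₇.
a₁ and a₄ between them cover only {brown, yellow} — a naked pair. Remove those values from a₂.
a₂ has just one choice, so a₂ = pink.
No further eliminations apply; a₇ can still be any of blue, red.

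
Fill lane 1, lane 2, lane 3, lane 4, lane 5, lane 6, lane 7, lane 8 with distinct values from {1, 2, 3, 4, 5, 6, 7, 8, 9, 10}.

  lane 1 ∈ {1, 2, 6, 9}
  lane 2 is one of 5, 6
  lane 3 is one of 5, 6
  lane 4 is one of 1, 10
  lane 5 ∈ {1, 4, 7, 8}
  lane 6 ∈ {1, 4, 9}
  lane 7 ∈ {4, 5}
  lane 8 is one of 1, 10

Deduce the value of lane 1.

2

lane 2 and lane 3 share exactly the 2 values {5, 6}; by pigeonhole those values go to them, so strike 5, 6 from lane 1, lane 7.
lane 7 must be 4 (only option left). Remove 4 from lane 5, lane 6.
lane 4 and lane 8 share exactly the 2 values {1, 10}; by pigeonhole those values go to them, so strike 1, 10 from lane 1, lane 5, lane 6.
That leaves lane 6 = 9. Eliminate 9 elsewhere: lane 1.
So lane 1 = 2.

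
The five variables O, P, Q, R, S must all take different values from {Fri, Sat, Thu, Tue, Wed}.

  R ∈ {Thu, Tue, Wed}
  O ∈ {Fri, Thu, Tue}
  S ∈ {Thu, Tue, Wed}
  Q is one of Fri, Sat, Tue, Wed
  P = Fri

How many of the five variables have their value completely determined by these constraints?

2

P must be Fri (only option left). Eliminate Fri elsewhere: O, Q.
The 4 still-open variables together cover exactly {Sat, Thu, Tue, Wed} — 4 values for 4 variables — and Sat appears only in Q's list, so Q = Sat.
Determined: P=Fri, Q=Sat. The other variables each still have more than one consistent value. That makes 2.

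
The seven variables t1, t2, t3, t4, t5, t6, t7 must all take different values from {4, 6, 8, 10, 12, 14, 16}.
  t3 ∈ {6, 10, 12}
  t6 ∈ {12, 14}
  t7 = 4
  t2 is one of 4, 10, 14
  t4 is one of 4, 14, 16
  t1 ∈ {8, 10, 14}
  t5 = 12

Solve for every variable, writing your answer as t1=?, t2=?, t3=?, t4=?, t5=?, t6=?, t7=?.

t5's domain is down to {12}, so t5 = 12. Eliminate 12 elsewhere: t3, t6.
t6's domain is down to {14}, so t6 = 14. Remove 14 from t1, t2, t4.
t7 has just one choice, so t7 = 4. Strike 4 from t2, t4.
That leaves t2 = 10. Strike 10 from t1, t3.
t3 has just one choice, so t3 = 6.
t4 must be 16 (only option left).
t1 has just one choice, so t1 = 8.

t1=8, t2=10, t3=6, t4=16, t5=12, t6=14, t7=4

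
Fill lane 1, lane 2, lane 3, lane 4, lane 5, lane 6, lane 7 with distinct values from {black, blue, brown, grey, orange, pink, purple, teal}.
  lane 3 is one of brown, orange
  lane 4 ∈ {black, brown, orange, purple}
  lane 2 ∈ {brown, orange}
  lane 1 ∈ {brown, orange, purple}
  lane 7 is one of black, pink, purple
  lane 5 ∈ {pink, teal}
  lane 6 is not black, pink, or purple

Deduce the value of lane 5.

lane 2 and lane 3 between them cover only {brown, orange} — a naked pair. Remove those values from lane 1, lane 4, lane 6.
That leaves lane 1 = purple. So lane 4, lane 7 can't be purple.
lane 4's domain is down to {black}, so lane 4 = black. Eliminate black elsewhere: lane 7.
That leaves lane 7 = pink. Remove pink from lane 5.
So lane 5 = teal.

teal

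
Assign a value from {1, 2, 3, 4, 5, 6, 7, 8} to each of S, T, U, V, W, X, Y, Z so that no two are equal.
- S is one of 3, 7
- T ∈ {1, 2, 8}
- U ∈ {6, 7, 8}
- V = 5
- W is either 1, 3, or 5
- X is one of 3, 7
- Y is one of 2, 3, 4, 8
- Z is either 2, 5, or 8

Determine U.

6

V must be 5 (only option left). So W, Z can't be 5.
The 7 still-open variables draw from only 7 values {1, 2, 3, 4, 6, 7, 8}, so each is used; only Y can be 4, hence Y = 4.
The 6 still-open variables draw from only 6 values {1, 2, 3, 6, 7, 8}, so each is used; only U can be 6, hence U = 6.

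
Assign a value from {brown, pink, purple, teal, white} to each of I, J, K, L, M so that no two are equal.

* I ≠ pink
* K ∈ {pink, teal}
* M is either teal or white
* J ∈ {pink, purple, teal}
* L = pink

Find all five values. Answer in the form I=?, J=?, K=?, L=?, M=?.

L has just one choice, so L = pink. Remove pink from J, K.
K must be teal (only option left). Strike teal from I, J, M.
M must be white (only option left). Strike white from I.
J must be purple (only option left). Strike purple from I.
I's domain is down to {brown}, so I = brown.

I=brown, J=purple, K=teal, L=pink, M=white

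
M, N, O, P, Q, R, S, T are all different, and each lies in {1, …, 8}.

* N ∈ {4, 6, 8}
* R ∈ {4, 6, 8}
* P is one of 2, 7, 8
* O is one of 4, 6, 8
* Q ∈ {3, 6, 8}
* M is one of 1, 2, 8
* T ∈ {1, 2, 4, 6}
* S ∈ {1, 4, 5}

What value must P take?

7

The 8 variables together cover exactly {1, 2, 3, 4, 5, 6, 7, 8} — 8 values for 8 variables — and 3 appears only in Q's list, so Q = 3.
Among the 7 still-open variables, 5 fits only S (and all 7 values in {1, 2, 4, 5, 6, 7, 8} must be used), so S = 5.
Among the 6 still-open variables, 7 fits only P (and all 6 values in {1, 2, 4, 6, 7, 8} must be used), so P = 7.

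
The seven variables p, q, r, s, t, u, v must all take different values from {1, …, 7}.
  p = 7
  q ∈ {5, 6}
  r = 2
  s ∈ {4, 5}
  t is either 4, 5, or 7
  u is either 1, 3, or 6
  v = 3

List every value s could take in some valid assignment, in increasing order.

4, 5

p's domain is down to {7}, so p = 7. Strike 7 from t.
r has just one choice, so r = 2.
That leaves v = 3. Strike 3 from u.
The 4 still-open variables together cover exactly {1, 4, 5, 6} — 4 values for 4 variables — and 1 appears only in u's list, so u = 1.
The 3 still-open variables together cover exactly {4, 5, 6} — 3 values for 3 variables — and 6 appears only in q's list, so q = 6.
No further eliminations apply; s can still be any of 4, 5.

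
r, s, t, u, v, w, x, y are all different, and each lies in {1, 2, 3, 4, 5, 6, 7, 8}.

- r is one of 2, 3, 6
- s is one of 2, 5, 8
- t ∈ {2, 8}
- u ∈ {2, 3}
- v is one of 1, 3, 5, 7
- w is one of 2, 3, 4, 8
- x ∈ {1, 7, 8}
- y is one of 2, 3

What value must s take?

Among the 8 variables, 4 fits only w (and all 8 values in {1, 2, 3, 4, 5, 6, 7, 8} must be used), so w = 4.
Among the 7 still-open variables, 6 fits only r (and all 7 values in {1, 2, 3, 5, 6, 7, 8} must be used), so r = 6.
The 2 variables u and y are confined to {2, 3}, which locks those values in; drop them from s, t, v.
That leaves t = 8. Eliminate 8 elsewhere: s, x.
So s = 5.

5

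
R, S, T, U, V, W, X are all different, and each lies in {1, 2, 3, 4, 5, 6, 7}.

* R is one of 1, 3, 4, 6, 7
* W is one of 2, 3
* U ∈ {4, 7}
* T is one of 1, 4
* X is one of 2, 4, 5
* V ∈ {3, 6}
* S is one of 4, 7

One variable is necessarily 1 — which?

Among the 7 variables, 5 fits only X (and all 7 values in {1, 2, 3, 4, 5, 6, 7} must be used), so X = 5.
The 6 still-open variables together cover exactly {1, 2, 3, 4, 6, 7} — 6 values for 6 variables — and 2 appears only in W's list, so W = 2.
The 2 variables S and U are confined to {4, 7}, which locks those values in; drop them from R, T.
So 1 goes to T.

T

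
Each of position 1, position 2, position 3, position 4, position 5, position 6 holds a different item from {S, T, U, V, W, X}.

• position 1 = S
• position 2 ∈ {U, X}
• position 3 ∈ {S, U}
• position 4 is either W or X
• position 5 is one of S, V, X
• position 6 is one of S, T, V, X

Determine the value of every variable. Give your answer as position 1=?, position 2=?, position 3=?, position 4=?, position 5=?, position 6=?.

position 1 must be S (only option left). Strike S from position 3, position 5, position 6.
position 3 must be U (only option left). Strike U from position 2.
That leaves position 2 = X. Eliminate X elsewhere: position 4, position 5, position 6.
position 4's domain is down to {W}, so position 4 = W.
position 5 has just one choice, so position 5 = V. So position 6 can't be V.
position 6's domain is down to {T}, so position 6 = T.

position 1=S, position 2=X, position 3=U, position 4=W, position 5=V, position 6=T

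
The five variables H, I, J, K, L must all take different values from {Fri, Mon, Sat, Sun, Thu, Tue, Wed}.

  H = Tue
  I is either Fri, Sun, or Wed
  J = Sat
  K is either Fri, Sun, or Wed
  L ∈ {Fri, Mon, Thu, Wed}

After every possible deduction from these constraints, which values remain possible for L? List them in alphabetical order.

Fri, Mon, Thu, Wed

H has just one choice, so H = Tue.
That leaves J = Sat.
No further eliminations apply; L can still be any of Fri, Mon, Thu, Wed.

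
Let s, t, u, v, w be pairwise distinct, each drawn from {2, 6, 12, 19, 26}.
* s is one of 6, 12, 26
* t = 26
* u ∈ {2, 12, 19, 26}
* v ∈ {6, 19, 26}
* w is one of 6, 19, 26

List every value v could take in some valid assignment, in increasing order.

6, 19

t's domain is down to {26}, so t = 26. Eliminate 26 elsewhere: s, u, v, w.
Among the 4 still-open variables, 2 fits only u (and all 4 values in {2, 6, 12, 19} must be used), so u = 2.
The 3 still-open variables together cover exactly {6, 12, 19} — 3 values for 3 variables — and 12 appears only in s's list, so s = 12.
No further eliminations apply; v can still be any of 6, 19.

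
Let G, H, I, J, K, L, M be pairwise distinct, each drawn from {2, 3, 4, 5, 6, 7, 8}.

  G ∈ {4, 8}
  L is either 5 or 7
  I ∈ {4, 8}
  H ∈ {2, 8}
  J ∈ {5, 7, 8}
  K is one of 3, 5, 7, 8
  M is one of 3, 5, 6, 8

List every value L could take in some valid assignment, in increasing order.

The 7 variables together cover exactly {2, 3, 4, 5, 6, 7, 8} — 7 values for 7 variables — and 2 appears only in H's list, so H = 2.
Among the 6 still-open variables, 6 fits only M (and all 6 values in {3, 4, 5, 6, 7, 8} must be used), so M = 6.
The 5 still-open variables draw from only 5 values {3, 4, 5, 7, 8}, so each is used; only K can be 3, hence K = 3.
The 2 variables G and I are confined to {4, 8}, which locks those values in; drop them from J.
No further eliminations apply; L can still be any of 5, 7.

5, 7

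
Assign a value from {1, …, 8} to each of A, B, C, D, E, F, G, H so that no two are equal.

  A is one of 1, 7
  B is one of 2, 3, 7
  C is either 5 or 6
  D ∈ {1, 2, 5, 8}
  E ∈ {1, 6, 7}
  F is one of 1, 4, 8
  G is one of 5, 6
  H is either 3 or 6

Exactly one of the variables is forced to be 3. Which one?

H

The 8 variables together cover exactly {1, 2, 3, 4, 5, 6, 7, 8} — 8 values for 8 variables — and 4 appears only in F's list, so F = 4.
Among the 7 still-open variables, 8 fits only D (and all 7 values in {1, 2, 3, 5, 6, 7, 8} must be used), so D = 8.
The 6 still-open variables draw from only 6 values {1, 2, 3, 5, 6, 7}, so each is used; only B can be 2, hence B = 2.
The 5 still-open variables draw from only 5 values {1, 3, 5, 6, 7}, so each is used; only H can be 3, hence H = 3.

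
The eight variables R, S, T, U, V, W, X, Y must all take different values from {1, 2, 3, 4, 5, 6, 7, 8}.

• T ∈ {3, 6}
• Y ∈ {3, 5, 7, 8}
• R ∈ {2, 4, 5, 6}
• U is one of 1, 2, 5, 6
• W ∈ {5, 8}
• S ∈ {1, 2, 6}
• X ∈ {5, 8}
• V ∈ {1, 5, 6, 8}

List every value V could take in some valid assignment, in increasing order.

The 8 variables draw from only 8 values {1, 2, 3, 4, 5, 6, 7, 8}, so each is used; only R can be 4, hence R = 4.
The 7 still-open variables together cover exactly {1, 2, 3, 5, 6, 7, 8} — 7 values for 7 variables — and 7 appears only in Y's list, so Y = 7.
Among the 6 still-open variables, 3 fits only T (and all 6 values in {1, 2, 3, 5, 6, 8} must be used), so T = 3.
The 2 variables W and X are confined to {5, 8}, which locks those values in; drop them from U, V.
No further eliminations apply; V can still be any of 1, 6.

1, 6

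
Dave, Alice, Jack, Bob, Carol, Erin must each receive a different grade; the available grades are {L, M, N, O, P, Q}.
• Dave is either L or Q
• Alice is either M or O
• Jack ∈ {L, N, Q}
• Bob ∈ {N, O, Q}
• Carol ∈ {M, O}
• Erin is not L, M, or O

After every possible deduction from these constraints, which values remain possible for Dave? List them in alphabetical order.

L, Q

Among the 6 variables, P fits only Erin (and all 6 values in {L, M, N, O, P, Q} must be used), so Erin = P.
Alice and Carol between them cover only {M, O} — a naked pair. Remove those values from Bob.
No further eliminations apply; Dave can still be any of L, Q.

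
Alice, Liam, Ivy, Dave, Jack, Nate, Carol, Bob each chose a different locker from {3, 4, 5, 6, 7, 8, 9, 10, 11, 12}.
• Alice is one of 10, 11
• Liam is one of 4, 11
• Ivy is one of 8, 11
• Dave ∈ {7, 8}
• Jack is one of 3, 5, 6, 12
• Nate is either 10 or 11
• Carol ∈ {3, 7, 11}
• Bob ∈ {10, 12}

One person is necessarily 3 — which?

Carol

Alice and Nate between them cover only {10, 11} — a naked pair. Remove those values from Liam, Ivy, Carol, Bob.
Liam must be 4 (only option left).
That leaves Ivy = 8. Strike 8 from Dave.
Dave's domain is down to {7}, so Dave = 7. Remove 7 from Carol.
So 3 goes to Carol.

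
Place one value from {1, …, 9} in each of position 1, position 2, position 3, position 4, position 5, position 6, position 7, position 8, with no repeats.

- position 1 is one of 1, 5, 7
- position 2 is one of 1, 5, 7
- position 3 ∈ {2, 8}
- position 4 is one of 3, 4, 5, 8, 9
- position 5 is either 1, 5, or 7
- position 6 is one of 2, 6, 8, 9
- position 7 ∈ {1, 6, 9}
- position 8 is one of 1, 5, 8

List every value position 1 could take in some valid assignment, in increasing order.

position 1, position 2, position 5 between them cover only {1, 5, 7} — a naked triple. Remove those values from position 4, position 7, position 8.
position 8 must be 8 (only option left). Eliminate 8 elsewhere: position 3, position 4, position 6.
That leaves position 3 = 2. So position 6 can't be 2.
position 6 and position 7 share exactly the 2 values {6, 9}; by pigeonhole those values go to them, so strike 6, 9 from position 4.
No further eliminations apply; position 1 can still be any of 1, 5, 7.

1, 5, 7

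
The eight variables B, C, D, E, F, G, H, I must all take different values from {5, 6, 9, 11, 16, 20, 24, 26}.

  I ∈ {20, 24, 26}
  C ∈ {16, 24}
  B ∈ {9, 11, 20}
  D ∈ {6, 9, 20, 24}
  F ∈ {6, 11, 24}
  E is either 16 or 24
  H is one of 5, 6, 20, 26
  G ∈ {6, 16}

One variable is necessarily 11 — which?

The 8 variables together cover exactly {5, 6, 9, 11, 16, 20, 24, 26} — 8 values for 8 variables — and 5 appears only in H's list, so H = 5.
Among the 7 still-open variables, 26 fits only I (and all 7 values in {6, 9, 11, 16, 20, 24, 26} must be used), so I = 26.
C and E share exactly the 2 values {16, 24}; by pigeonhole those values go to them, so strike 16, 24 from D, F, G.
G has just one choice, so G = 6. Remove 6 from D, F.
So 11 goes to F.

F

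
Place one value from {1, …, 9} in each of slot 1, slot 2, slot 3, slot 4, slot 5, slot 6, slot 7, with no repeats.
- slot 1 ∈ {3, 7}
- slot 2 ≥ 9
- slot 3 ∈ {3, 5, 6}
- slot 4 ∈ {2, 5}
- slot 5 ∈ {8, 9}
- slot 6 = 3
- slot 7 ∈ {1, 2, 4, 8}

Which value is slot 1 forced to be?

7

slot 2 has just one choice, so slot 2 = 9. Strike 9 from slot 5.
slot 5 must be 8 (only option left). So slot 7 can't be 8.
slot 6 has just one choice, so slot 6 = 3. Strike 3 from slot 1, slot 3.
So slot 1 = 7.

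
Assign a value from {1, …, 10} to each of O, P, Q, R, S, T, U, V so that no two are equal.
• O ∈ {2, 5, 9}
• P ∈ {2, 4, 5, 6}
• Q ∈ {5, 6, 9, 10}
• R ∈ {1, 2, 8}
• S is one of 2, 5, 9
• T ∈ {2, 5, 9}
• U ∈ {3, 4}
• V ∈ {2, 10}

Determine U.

O, S, T share exactly the 3 values {2, 5, 9}; by pigeonhole those values go to them, so strike 2, 5, 9 from P, Q, R, V.
V must be 10 (only option left). Remove 10 from Q.
Q's domain is down to {6}, so Q = 6. Remove 6 from P.
P's domain is down to {4}, so P = 4. Remove 4 from U.
So U = 3.

3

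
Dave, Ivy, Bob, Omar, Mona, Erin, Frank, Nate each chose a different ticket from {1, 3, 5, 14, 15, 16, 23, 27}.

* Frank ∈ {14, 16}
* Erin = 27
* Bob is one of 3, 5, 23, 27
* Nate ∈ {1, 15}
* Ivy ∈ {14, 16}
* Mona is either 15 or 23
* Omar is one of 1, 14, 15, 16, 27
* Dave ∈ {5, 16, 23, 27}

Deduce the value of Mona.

Erin must be 27 (only option left). Remove 27 from Dave, Bob, Omar.
The 7 still-open variables draw from only 7 values {1, 3, 5, 14, 15, 16, 23}, so each is used; only Bob can be 3, hence Bob = 3.
The 6 still-open variables together cover exactly {1, 5, 14, 15, 16, 23} — 6 values for 6 variables — and 5 appears only in Dave's list, so Dave = 5.
The 5 still-open variables draw from only 5 values {1, 14, 15, 16, 23}, so each is used; only Mona can be 23, hence Mona = 23.

23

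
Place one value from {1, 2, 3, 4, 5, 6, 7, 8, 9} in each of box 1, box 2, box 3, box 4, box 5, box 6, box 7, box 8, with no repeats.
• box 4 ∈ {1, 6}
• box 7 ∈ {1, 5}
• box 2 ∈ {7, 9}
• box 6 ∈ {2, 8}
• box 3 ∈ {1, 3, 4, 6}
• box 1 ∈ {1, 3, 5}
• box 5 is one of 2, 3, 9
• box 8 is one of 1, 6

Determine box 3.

The 2 variables box 4 and box 8 are confined to {1, 6}, which locks those values in; drop them from box 1, box 3, box 7.
box 7 has just one choice, so box 7 = 5. Strike 5 from box 1.
box 1 must be 3 (only option left). Eliminate 3 elsewhere: box 3, box 5.
So box 3 = 4.

4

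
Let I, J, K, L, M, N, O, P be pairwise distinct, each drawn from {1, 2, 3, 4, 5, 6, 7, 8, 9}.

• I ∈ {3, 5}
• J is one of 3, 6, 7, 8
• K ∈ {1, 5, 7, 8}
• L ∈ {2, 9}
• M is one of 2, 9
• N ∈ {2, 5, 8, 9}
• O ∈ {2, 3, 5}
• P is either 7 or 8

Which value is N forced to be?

The 8 variables draw from only 8 values {1, 2, 3, 5, 6, 7, 8, 9}, so each is used; only K can be 1, hence K = 1.
The 7 still-open variables together cover exactly {2, 3, 5, 6, 7, 8, 9} — 7 values for 7 variables — and 6 appears only in J's list, so J = 6.
Among the 6 still-open variables, 7 fits only P (and all 6 values in {2, 3, 5, 7, 8, 9} must be used), so P = 7.
The 5 still-open variables together cover exactly {2, 3, 5, 8, 9} — 5 values for 5 variables — and 8 appears only in N's list, so N = 8.

8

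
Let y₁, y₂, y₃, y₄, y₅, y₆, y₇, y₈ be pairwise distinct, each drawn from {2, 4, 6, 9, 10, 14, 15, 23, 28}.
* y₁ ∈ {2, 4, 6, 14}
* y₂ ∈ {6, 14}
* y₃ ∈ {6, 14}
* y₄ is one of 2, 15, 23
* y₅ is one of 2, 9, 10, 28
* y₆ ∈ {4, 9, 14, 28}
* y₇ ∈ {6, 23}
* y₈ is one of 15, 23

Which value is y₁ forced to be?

y₂ and y₃ between them cover only {6, 14} — a naked pair. Remove those values from y₁, y₆, y₇.
y₇ must be 23 (only option left). Strike 23 from y₄, y₈.
y₈ must be 15 (only option left). So y₄ can't be 15.
y₄ must be 2 (only option left). Strike 2 from y₁, y₅.
So y₁ = 4.

4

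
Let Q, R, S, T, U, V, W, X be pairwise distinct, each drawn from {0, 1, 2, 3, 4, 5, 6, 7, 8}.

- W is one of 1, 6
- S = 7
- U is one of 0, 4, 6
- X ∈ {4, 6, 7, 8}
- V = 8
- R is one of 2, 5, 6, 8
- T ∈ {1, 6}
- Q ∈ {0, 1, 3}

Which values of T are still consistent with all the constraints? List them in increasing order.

1, 6

S has just one choice, so S = 7. So X can't be 7.
That leaves V = 8. Eliminate 8 elsewhere: R, X.
T and W share exactly the 2 values {1, 6}; by pigeonhole those values go to them, so strike 1, 6 from Q, R, U, X.
X has just one choice, so X = 4. Strike 4 from U.
U has just one choice, so U = 0. Eliminate 0 elsewhere: Q.
Q must be 3 (only option left).
No further eliminations apply; T can still be any of 1, 6.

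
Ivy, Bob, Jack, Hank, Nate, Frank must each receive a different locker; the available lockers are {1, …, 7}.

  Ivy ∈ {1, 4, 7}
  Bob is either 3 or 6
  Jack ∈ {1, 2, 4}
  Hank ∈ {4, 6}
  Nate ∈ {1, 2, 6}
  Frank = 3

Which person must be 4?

Frank must be 3 (only option left). Remove 3 from Bob.
That leaves Bob = 6. Eliminate 6 elsewhere: Hank, Nate.
So 4 goes to Hank.

Hank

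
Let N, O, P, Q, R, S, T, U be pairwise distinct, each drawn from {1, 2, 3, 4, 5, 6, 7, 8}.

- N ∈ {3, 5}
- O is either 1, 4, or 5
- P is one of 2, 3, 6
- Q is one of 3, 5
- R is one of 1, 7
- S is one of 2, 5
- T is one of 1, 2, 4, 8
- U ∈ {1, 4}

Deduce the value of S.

The 8 variables together cover exactly {1, 2, 3, 4, 5, 6, 7, 8} — 8 values for 8 variables — and 6 appears only in P's list, so P = 6.
The 7 still-open variables draw from only 7 values {1, 2, 3, 4, 5, 7, 8}, so each is used; only R can be 7, hence R = 7.
The 6 still-open variables draw from only 6 values {1, 2, 3, 4, 5, 8}, so each is used; only T can be 8, hence T = 8.
The 5 still-open variables draw from only 5 values {1, 2, 3, 4, 5}, so each is used; only S can be 2, hence S = 2.

2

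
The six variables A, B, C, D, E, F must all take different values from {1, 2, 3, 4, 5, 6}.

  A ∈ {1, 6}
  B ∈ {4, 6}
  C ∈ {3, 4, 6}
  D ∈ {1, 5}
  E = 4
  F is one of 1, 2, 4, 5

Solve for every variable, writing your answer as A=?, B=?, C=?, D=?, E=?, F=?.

A=1, B=6, C=3, D=5, E=4, F=2

E has just one choice, so E = 4. Remove 4 from B, C, F.
B must be 6 (only option left). Eliminate 6 elsewhere: A, C.
C must be 3 (only option left).
A has just one choice, so A = 1. Strike 1 from D, F.
D must be 5 (only option left). Remove 5 from F.
F has just one choice, so F = 2.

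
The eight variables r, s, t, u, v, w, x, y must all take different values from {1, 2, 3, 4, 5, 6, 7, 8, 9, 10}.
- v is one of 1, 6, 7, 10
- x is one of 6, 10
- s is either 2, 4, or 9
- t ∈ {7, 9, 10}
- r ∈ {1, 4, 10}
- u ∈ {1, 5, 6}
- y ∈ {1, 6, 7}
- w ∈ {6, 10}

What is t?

The 8 variables together cover exactly {1, 2, 4, 5, 6, 7, 9, 10} — 8 values for 8 variables — and 2 appears only in s's list, so s = 2.
Among the 7 still-open variables, 4 fits only r (and all 7 values in {1, 4, 5, 6, 7, 9, 10} must be used), so r = 4.
Among the 6 still-open variables, 5 fits only u (and all 6 values in {1, 5, 6, 7, 9, 10} must be used), so u = 5.
The 5 still-open variables draw from only 5 values {1, 6, 7, 9, 10}, so each is used; only t can be 9, hence t = 9.

9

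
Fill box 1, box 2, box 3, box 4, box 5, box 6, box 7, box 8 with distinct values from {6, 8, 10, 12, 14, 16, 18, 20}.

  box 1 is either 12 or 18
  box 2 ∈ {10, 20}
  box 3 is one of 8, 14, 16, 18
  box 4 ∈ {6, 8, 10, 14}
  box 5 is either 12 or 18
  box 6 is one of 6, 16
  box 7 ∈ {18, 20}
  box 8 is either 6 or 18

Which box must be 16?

box 6

box 1 and box 5 share exactly the 2 values {12, 18}; by pigeonhole those values go to them, so strike 12, 18 from box 3, box 7, box 8.
box 7 has just one choice, so box 7 = 20. Eliminate 20 elsewhere: box 2.
box 8 has just one choice, so box 8 = 6. Eliminate 6 elsewhere: box 4, box 6.
So 16 goes to box 6.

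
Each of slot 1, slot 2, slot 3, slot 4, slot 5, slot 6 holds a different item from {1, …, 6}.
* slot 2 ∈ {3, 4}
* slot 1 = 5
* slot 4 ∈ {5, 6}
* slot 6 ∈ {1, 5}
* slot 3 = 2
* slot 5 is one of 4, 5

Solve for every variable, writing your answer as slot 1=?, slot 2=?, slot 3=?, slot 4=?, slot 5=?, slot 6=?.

slot 1 has just one choice, so slot 1 = 5. Remove 5 from slot 4, slot 5, slot 6.
slot 3 must be 2 (only option left).
slot 4's domain is down to {6}, so slot 4 = 6.
slot 5 has just one choice, so slot 5 = 4. So slot 2 can't be 4.
That leaves slot 6 = 1.
slot 2 has just one choice, so slot 2 = 3.

slot 1=5, slot 2=3, slot 3=2, slot 4=6, slot 5=4, slot 6=1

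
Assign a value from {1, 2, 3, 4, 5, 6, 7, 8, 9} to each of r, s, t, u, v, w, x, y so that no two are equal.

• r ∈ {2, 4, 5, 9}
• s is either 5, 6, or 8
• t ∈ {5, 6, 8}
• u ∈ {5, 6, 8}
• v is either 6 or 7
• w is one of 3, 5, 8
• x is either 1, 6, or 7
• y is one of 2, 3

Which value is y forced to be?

The 3 variables s, t, u are confined to {5, 6, 8}, which locks those values in; drop them from r, v, w, x.
v must be 7 (only option left). So x can't be 7.
That leaves w = 3. Eliminate 3 elsewhere: y.
So y = 2.

2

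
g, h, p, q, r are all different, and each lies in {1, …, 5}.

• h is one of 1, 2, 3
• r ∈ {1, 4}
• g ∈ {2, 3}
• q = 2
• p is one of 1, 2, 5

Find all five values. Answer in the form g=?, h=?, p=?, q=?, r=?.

g=3, h=1, p=5, q=2, r=4

q must be 2 (only option left). Strike 2 from g, h, p.
g's domain is down to {3}, so g = 3. Eliminate 3 elsewhere: h.
That leaves h = 1. So p, r can't be 1.
p's domain is down to {5}, so p = 5.
r must be 4 (only option left).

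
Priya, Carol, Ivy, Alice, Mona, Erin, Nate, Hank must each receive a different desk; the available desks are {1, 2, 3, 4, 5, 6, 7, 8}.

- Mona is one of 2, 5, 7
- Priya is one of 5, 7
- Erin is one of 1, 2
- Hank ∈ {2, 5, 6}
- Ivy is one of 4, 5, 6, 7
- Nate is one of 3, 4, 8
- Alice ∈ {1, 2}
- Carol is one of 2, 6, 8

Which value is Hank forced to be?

6

Among the 8 variables, 3 fits only Nate (and all 8 values in {1, 2, 3, 4, 5, 6, 7, 8} must be used), so Nate = 3.
The 7 still-open variables together cover exactly {1, 2, 4, 5, 6, 7, 8} — 7 values for 7 variables — and 4 appears only in Ivy's list, so Ivy = 4.
Among the 6 still-open variables, 8 fits only Carol (and all 6 values in {1, 2, 5, 6, 7, 8} must be used), so Carol = 8.
Among the 5 still-open variables, 6 fits only Hank (and all 5 values in {1, 2, 5, 6, 7} must be used), so Hank = 6.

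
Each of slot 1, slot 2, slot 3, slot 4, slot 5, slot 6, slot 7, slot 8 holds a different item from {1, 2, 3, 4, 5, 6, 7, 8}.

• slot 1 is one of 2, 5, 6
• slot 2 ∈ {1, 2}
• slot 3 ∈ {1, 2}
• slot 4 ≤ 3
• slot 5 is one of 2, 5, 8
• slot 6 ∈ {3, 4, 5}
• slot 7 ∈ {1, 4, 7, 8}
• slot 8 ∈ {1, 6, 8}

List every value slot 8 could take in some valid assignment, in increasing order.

6, 8

The 8 variables together cover exactly {1, 2, 3, 4, 5, 6, 7, 8} — 8 values for 8 variables — and 7 appears only in slot 7's list, so slot 7 = 7.
The 7 still-open variables draw from only 7 values {1, 2, 3, 4, 5, 6, 8}, so each is used; only slot 6 can be 4, hence slot 6 = 4.
Among the 6 still-open variables, 3 fits only slot 4 (and all 6 values in {1, 2, 3, 5, 6, 8} must be used), so slot 4 = 3.
slot 2 and slot 3 between them cover only {1, 2} — a naked pair. Remove those values from slot 1, slot 5, slot 8.
No further eliminations apply; slot 8 can still be any of 6, 8.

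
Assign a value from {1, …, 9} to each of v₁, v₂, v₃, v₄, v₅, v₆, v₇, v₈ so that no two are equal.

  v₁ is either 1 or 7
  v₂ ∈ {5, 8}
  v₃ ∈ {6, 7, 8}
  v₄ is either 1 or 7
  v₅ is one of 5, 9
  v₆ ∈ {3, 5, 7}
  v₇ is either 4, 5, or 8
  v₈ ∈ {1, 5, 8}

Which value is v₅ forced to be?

9

Among the 8 variables, 3 fits only v₆ (and all 8 values in {1, 3, 4, 5, 6, 7, 8, 9} must be used), so v₆ = 3.
The 7 still-open variables draw from only 7 values {1, 4, 5, 6, 7, 8, 9}, so each is used; only v₇ can be 4, hence v₇ = 4.
Among the 6 still-open variables, 6 fits only v₃ (and all 6 values in {1, 5, 6, 7, 8, 9} must be used), so v₃ = 6.
Among the 5 still-open variables, 9 fits only v₅ (and all 5 values in {1, 5, 7, 8, 9} must be used), so v₅ = 9.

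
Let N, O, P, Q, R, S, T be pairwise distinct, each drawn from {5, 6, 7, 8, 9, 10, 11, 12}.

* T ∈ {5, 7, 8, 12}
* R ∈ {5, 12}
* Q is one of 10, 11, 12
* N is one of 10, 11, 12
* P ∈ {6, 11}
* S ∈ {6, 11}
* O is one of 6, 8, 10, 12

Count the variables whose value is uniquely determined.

3

The 7 variables draw from only 7 values {5, 6, 7, 8, 10, 11, 12}, so each is used; only T can be 7, hence T = 7.
Among the 6 still-open variables, 5 fits only R (and all 6 values in {5, 6, 8, 10, 11, 12} must be used), so R = 5.
Among the 5 still-open variables, 8 fits only O (and all 5 values in {6, 8, 10, 11, 12} must be used), so O = 8.
P and S share exactly the 2 values {6, 11}; by pigeonhole those values go to them, so strike 6, 11 from N, Q.
Determined: O=8, R=5, T=7. The other variables each still have more than one consistent value. That makes 3.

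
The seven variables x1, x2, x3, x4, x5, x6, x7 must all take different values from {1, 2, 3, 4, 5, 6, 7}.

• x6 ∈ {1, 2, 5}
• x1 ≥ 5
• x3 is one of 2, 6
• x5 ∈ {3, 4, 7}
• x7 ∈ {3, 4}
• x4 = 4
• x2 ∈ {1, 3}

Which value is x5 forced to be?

x4 has just one choice, so x4 = 4. So x5, x7 can't be 4.
x7 must be 3 (only option left). So x2, x5 can't be 3.
So x5 = 7.

7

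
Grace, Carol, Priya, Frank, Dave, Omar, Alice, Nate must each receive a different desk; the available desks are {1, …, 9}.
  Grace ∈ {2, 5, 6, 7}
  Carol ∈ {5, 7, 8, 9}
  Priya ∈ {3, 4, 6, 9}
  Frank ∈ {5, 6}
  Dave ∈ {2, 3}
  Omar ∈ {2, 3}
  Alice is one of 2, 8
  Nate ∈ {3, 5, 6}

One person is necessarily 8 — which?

Alice

The 8 variables together cover exactly {2, 3, 4, 5, 6, 7, 8, 9} — 8 values for 8 variables — and 4 appears only in Priya's list, so Priya = 4.
Among the 7 still-open variables, 9 fits only Carol (and all 7 values in {2, 3, 5, 6, 7, 8, 9} must be used), so Carol = 9.
Among the 6 still-open variables, 7 fits only Grace (and all 6 values in {2, 3, 5, 6, 7, 8} must be used), so Grace = 7.
The 5 still-open variables draw from only 5 values {2, 3, 5, 6, 8}, so each is used; only Alice can be 8, hence Alice = 8.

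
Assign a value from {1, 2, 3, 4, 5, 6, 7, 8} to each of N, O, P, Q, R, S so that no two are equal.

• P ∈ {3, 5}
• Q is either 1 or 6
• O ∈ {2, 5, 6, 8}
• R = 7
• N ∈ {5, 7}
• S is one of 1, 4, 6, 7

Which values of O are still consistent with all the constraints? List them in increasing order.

R has just one choice, so R = 7. Eliminate 7 elsewhere: N, S.
That leaves N = 5. Eliminate 5 elsewhere: O, P.
P has just one choice, so P = 3.
No further eliminations apply; O can still be any of 2, 6, 8.

2, 6, 8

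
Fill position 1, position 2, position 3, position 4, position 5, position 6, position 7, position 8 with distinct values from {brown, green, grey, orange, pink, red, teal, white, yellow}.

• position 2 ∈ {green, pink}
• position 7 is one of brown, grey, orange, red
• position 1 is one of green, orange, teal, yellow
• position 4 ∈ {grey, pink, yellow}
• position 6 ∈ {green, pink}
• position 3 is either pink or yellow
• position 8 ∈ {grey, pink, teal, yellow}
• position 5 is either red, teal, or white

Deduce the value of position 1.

orange

position 2 and position 6 between them cover only {green, pink} — a naked pair. Remove those values from position 1, position 3, position 4, position 8.
position 3 must be yellow (only option left). So position 1, position 4, position 8 can't be yellow.
That leaves position 4 = grey. Strike grey from position 7, position 8.
position 8's domain is down to {teal}, so position 8 = teal. So position 1, position 5 can't be teal.
So position 1 = orange.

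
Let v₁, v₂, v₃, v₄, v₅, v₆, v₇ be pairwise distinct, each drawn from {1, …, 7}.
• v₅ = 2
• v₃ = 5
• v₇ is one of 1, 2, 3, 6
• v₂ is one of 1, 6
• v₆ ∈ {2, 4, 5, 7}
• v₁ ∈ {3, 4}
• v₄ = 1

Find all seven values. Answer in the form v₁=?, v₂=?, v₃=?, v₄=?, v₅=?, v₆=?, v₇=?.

v₃'s domain is down to {5}, so v₃ = 5. Remove 5 from v₆.
v₄'s domain is down to {1}, so v₄ = 1. Strike 1 from v₂, v₇.
v₅ has just one choice, so v₅ = 2. Strike 2 from v₆, v₇.
That leaves v₂ = 6. So v₇ can't be 6.
v₇'s domain is down to {3}, so v₇ = 3. Eliminate 3 elsewhere: v₁.
That leaves v₁ = 4. So v₆ can't be 4.
v₆ has just one choice, so v₆ = 7.

v₁=4, v₂=6, v₃=5, v₄=1, v₅=2, v₆=7, v₇=3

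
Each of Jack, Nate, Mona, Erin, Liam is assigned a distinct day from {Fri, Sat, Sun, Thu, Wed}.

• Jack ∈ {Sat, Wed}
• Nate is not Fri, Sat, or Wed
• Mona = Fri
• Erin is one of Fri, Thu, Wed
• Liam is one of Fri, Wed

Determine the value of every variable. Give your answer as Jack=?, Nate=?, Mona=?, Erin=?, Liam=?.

Mona must be Fri (only option left). So Erin, Liam can't be Fri.
Liam has just one choice, so Liam = Wed. Remove Wed from Jack, Erin.
Jack's domain is down to {Sat}, so Jack = Sat.
That leaves Erin = Thu. Eliminate Thu elsewhere: Nate.
Nate has just one choice, so Nate = Sun.

Jack=Sat, Nate=Sun, Mona=Fri, Erin=Thu, Liam=Wed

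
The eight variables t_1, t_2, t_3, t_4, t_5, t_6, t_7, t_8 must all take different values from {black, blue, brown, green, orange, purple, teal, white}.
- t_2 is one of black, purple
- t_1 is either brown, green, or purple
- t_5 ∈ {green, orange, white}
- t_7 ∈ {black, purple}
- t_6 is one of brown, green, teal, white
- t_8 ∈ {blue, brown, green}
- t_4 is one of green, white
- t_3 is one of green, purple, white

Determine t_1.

The 8 variables together cover exactly {black, blue, brown, green, orange, purple, teal, white} — 8 values for 8 variables — and blue appears only in t_8's list, so t_8 = blue.
The 7 still-open variables together cover exactly {black, brown, green, orange, purple, teal, white} — 7 values for 7 variables — and orange appears only in t_5's list, so t_5 = orange.
Among the 6 still-open variables, teal fits only t_6 (and all 6 values in {black, brown, green, purple, teal, white} must be used), so t_6 = teal.
The 5 still-open variables together cover exactly {black, brown, green, purple, white} — 5 values for 5 variables — and brown appears only in t_1's list, so t_1 = brown.

brown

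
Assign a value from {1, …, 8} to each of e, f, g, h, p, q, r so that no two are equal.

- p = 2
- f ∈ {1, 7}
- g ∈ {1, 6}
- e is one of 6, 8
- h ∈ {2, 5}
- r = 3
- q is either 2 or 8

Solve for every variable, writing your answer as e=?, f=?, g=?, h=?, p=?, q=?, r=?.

p has just one choice, so p = 2. So h, q can't be 2.
q has just one choice, so q = 8. Remove 8 from e.
r must be 3 (only option left).
e's domain is down to {6}, so e = 6. So g can't be 6.
g has just one choice, so g = 1. Eliminate 1 elsewhere: f.
h has just one choice, so h = 5.
That leaves f = 7.

e=6, f=7, g=1, h=5, p=2, q=8, r=3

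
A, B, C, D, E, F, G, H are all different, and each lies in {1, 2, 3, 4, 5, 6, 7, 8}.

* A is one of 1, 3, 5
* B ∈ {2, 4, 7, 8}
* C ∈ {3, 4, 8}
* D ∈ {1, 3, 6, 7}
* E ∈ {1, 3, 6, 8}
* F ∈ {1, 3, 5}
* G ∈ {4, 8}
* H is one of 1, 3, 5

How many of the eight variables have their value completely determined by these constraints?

3

The 8 variables draw from only 8 values {1, 2, 3, 4, 5, 6, 7, 8}, so each is used; only B can be 2, hence B = 2.
The 7 still-open variables together cover exactly {1, 3, 4, 5, 6, 7, 8} — 7 values for 7 variables — and 7 appears only in D's list, so D = 7.
The 6 still-open variables together cover exactly {1, 3, 4, 5, 6, 8} — 6 values for 6 variables — and 6 appears only in E's list, so E = 6.
A, F, H share exactly the 3 values {1, 3, 5}; by pigeonhole those values go to them, so strike 1, 3, 5 from C.
Determined: B=2, D=7, E=6. The other variables each still have more than one consistent value. That makes 3.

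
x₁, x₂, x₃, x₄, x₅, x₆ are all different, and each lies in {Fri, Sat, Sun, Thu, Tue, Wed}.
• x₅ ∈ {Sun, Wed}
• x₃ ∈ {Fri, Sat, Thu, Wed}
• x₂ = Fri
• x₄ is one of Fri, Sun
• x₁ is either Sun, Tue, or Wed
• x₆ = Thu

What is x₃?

x₂ has just one choice, so x₂ = Fri. Strike Fri from x₃, x₄.
x₄'s domain is down to {Sun}, so x₄ = Sun. So x₁, x₅ can't be Sun.
x₅'s domain is down to {Wed}, so x₅ = Wed. Strike Wed from x₁, x₃.
x₆'s domain is down to {Thu}, so x₆ = Thu. Remove Thu from x₃.
So x₃ = Sat.

Sat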